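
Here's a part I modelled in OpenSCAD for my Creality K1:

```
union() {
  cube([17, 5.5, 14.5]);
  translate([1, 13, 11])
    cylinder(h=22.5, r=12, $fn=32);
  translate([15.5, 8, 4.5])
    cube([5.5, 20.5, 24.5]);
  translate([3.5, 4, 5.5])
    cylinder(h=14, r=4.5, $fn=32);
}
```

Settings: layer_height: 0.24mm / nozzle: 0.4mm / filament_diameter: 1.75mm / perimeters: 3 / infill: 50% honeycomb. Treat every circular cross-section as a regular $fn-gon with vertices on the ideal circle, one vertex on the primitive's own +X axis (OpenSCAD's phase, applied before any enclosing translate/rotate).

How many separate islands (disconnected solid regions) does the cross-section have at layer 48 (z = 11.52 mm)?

2

At z = 11.52 mm: the cube is present — its section is the full 17×5.5 rectangle; the r=12 cylinder at (1, 13) contributes a regular 32-gon of circumradius 12; the 5.5×20.5 cube at (15.5, 8) contributes its full rectangle; the r=4.5 cylinder at (3.5, 4) gives a regular 32-gon of circumradius 4.5 (constant along its height); Combining (union): the regions partially overlap (shared area 95.27 mm²), so overlapping operands fuse into one piece — 2 connected regions. Overall, the cross-section has 2 separate islands. Island count = 2.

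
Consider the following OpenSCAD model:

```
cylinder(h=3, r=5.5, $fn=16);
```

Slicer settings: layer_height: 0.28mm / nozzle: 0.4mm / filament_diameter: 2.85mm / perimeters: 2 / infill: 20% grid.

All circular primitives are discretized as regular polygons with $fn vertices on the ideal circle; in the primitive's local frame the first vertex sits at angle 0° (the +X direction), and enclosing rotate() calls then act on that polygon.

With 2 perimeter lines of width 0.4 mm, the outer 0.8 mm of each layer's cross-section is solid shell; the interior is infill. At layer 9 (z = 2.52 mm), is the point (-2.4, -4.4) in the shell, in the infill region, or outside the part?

At z = 2.52 mm: the r=5.5 cylinder contributes a regular 16-gon of circumradius 5.5. Overall, the cross-section is a single solid region. The nearest boundary edge runs (-3.89, -3.89)→(-2.10, -5.08); distance from the point to it = 0.40 mm. The point is inside the cross-section, 0.40 mm from the nearest boundary — within the 0.8 mm shell band (2 × 0.4).

shell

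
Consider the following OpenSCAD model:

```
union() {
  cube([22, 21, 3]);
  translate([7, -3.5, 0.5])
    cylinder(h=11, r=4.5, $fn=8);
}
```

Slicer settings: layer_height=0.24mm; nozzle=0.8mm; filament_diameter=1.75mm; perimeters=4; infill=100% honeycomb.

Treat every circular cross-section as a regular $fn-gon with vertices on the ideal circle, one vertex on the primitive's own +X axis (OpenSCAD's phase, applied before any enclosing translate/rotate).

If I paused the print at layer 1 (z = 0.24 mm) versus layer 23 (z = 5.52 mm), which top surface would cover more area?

Layer 1 (z = 0.24): the 22×21 cube contributes its full rectangle (area 462.00 mm²); the cylinder at (7, -3.5) is absent (z outside [0.5, 11.5]); Merging all regions: only the 22×21 cube is present, so the union is just that shape — area = 462.00 mm². So its area = 462.00 mm². Layer 23 (z = 5.52): the cube is not intersected at this z (z outside [0, 3]); the cylinder at (7, -3.5): section is a regular 8-gon, circumradius r=4.5 (area = (8/2)·4.500²·sin(360°/8) = 57.28 mm²); Merging all regions: only the r=4.5 cylinder at (7, -3.5) is present, so the union is just that shape — area = 57.28 mm². So its area = 57.28 mm². Layer 1 is larger (462.00 vs 57.28 mm²).

layer 1 (z = 0.24 mm)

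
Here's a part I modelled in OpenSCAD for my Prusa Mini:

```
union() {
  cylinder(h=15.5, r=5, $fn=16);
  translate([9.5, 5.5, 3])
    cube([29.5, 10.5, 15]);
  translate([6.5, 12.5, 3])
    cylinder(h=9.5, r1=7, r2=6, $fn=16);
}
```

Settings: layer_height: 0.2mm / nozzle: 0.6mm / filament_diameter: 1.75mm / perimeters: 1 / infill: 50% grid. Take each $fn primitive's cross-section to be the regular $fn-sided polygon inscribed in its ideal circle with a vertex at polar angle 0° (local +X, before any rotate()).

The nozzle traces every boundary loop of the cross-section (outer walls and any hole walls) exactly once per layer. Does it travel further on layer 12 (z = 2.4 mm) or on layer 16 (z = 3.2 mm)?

Layer 12 (z = 2.4): the cylinder: section is a regular 16-gon, circumradius r=5 (perimeter = 2·16·5.000·sin(180°/16) = 31.21 mm); the cube at (9.5, 5.5) is absent (z outside [3, 18]); the cone at (6.5, 12.5) does not reach this height (z outside [3, 12.5]); Merging all regions: only the r=5 cylinder is present, so the union is just that shape — boundary = 31.21 mm. So its perimeter = 31.21 mm. Layer 16 (z = 3.2): the r=5 cylinder contributes a regular 16-gon of circumradius 5 (perimeter = 2·16·5.000·sin(180°/16) = 31.21 mm); the cube at (9.5, 5.5) is present — its section is the full 29.5×10.5 rectangle (perimeter 80.00 mm); the cone at (6.5, 12.5) (r1=7→r2=6) has section circumradius 6.979 here — a regular 16-gon (perimeter = 2·16·6.979·sin(180°/16) = 43.57 mm); Taking the union: the regions partially overlap (shared area 29.81 mm²), so the edge portions inside another operand are dropped and the merged outline is re-measured after clipping — boundary = 130.67 mm. So its perimeter = 130.67 mm. Layer 16 is larger (130.67 vs 31.21 mm).

layer 16 (z = 3.2 mm)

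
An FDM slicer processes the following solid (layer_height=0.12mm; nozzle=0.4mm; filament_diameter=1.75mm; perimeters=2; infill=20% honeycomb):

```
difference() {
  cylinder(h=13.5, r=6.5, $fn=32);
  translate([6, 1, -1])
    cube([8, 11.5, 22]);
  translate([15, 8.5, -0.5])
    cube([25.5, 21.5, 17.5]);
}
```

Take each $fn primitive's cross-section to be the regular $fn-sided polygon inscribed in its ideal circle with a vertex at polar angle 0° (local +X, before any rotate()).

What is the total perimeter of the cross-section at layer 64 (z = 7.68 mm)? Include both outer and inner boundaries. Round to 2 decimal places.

At z = 7.68 mm: the r=6.5 cylinder gives a regular 32-gon of circumradius 6.5 (constant along its height) (perimeter = 2·32·6.500·sin(180°/32) = 40.78 mm); the cube at (6, 1) is present — its section is the full 8×11.5 rectangle (perimeter 39.00 mm); the cube at (15, 8.5) is present — its section is the full 25.5×21.5 rectangle (perimeter 94.00 mm); Taking the first minus the rest: starting from the r=6.5 cylinder, the 8×11.5 cube at (6, 1) partially overlaps it — only the 0.34 mm² overlap (of its 92.00 mm²) is removed, clipping the outline; the 25.5×21.5 cube at (15, 8.5) misses the remaining region (no effect) — boundary = 41.12 mm. Overall, the cross-section is a single solid region. Total boundary length (outer) = 41.12 mm.

41.12 mm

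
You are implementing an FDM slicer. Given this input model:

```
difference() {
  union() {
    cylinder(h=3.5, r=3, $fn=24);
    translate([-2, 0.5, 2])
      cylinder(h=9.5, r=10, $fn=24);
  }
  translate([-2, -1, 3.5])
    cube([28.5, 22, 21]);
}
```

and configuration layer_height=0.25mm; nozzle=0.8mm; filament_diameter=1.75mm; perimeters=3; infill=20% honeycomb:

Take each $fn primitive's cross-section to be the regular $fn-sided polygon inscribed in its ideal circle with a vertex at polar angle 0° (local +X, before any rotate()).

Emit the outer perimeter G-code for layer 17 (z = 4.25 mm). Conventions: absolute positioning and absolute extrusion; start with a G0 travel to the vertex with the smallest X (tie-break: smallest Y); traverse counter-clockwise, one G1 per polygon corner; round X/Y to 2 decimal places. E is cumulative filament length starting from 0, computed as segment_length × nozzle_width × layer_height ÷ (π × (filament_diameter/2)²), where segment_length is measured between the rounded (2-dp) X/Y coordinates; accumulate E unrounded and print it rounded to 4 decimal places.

G0 X-12.00 Y0.50 Z4.25
G1 X-11.66 Y-2.09 E0.2172
G1 X-10.66 Y-4.50 E0.4342
G1 X-9.07 Y-6.57 E0.6512
G1 X-7.00 Y-8.16 E0.8682
G1 X-4.59 Y-9.16 E1.0852
G1 X-2.00 Y-9.50 E1.3024
G1 X0.59 Y-9.16 E1.5196
G1 X3.00 Y-8.16 E1.7366
G1 X5.07 Y-6.57 E1.9536
G1 X6.66 Y-4.50 E2.1706
G1 X7.66 Y-2.09 E2.3876
G1 X7.80 Y-1.00 E2.4790
G1 X-2.00 Y-1.00 E3.2939
G1 X-2.00 Y10.50 E4.2501
G1 X-4.59 Y10.16 E4.4673
G1 X-7.00 Y9.16 E4.6842
G1 X-9.07 Y7.57 E4.9013
G1 X-10.66 Y5.50 E5.1183
G1 X-11.66 Y3.09 E5.3353
G1 X-12.00 Y0.50 E5.5525

At z = 4.25 mm: the cylinder does not reach this height (z outside [0, 3.5]); the r=10 cylinder at (-2, 0.5) contributes a regular 24-gon of circumradius 10; Merging all regions: only the r=10 cylinder at (-2, 0.5) is present, so the union is just that shape — 1 connected region; the 28.5×22 cube at (-2, -1) contributes its full rectangle; After the difference (first − rest): starting from the result so far, the 28.5×22 cube at (-2, -1) partially overlaps it — only the 92.50 mm² overlap (of its 627.00 mm²) is removed, clipping the outline — 1 connected region. The outline is a single polygon with 20 vertices. Extrusion per mm of travel: 0.8 × 0.25 / (π × 0.875²) = 0.083150. Accumulating E over each segment gives final E = 5.5525.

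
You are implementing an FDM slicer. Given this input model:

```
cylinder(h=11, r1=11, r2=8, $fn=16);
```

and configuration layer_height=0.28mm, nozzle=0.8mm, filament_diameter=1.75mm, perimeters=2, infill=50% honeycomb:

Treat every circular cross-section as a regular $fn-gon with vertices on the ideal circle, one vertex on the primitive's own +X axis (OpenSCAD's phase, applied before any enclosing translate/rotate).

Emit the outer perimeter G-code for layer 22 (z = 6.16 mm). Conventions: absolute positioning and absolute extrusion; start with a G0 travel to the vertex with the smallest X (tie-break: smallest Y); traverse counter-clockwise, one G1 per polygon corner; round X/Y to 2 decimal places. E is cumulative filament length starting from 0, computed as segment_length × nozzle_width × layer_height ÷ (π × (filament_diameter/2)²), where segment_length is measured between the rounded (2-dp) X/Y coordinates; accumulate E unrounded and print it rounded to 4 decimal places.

G0 X-9.32 Y0.00 Z6.16
G1 X-8.61 Y-3.57 E0.3390
G1 X-6.59 Y-6.59 E0.6773
G1 X-3.57 Y-8.61 E1.0157
G1 X0.00 Y-9.32 E1.3547
G1 X3.57 Y-8.61 E1.6937
G1 X6.59 Y-6.59 E2.0320
G1 X8.61 Y-3.57 E2.3704
G1 X9.32 Y0.00 E2.7094
G1 X8.61 Y3.57 E3.0483
G1 X6.59 Y6.59 E3.3867
G1 X3.57 Y8.61 E3.7251
G1 X0.00 Y9.32 E4.0641
G1 X-3.57 Y8.61 E4.4030
G1 X-6.59 Y6.59 E4.7414
G1 X-8.61 Y3.57 E5.0798
G1 X-9.32 Y0.00 E5.4187

At z = 6.16 mm: the cone: at t=0.560 of its height the radius interpolates to r₁+(r₂−r₁)t = 9.320, giving a regular 16-gon of that circumradius. The outline is a single polygon with 16 vertices. Extrusion per mm of travel: 0.8 × 0.28 / (π × 0.875²) = 0.093128. Accumulating E over each segment gives final E = 5.4187.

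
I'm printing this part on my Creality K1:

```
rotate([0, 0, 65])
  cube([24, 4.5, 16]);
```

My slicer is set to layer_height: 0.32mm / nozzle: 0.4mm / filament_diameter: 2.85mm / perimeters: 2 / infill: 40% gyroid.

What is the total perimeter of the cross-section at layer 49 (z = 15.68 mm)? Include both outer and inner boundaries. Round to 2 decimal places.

At z = 15.68 mm: the cube (footprint 24×4.5) is included at this height (perimeter 57.00 mm); (rotated 65° about Z; rotation is an isometry so areas/perimeters/island counts are preserved). Overall, the cross-section is a single solid region. Total boundary length (outer) = 57.00 mm.

57.00 mm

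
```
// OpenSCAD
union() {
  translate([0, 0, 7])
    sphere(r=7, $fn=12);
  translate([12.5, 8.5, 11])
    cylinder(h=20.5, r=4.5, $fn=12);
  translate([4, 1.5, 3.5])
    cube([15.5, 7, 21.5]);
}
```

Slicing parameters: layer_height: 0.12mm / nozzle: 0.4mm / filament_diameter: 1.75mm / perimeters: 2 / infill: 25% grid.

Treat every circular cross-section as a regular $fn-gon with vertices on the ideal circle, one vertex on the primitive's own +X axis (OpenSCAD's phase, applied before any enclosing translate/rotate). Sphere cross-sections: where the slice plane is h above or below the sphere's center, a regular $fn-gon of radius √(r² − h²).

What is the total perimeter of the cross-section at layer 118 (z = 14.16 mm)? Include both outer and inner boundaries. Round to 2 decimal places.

At z = 14.16 mm: the sphere is not intersected at this z (|z−center|=7.160 > r=7); the r=4.5 cylinder at (12.5, 8.5) contributes a regular 12-gon of circumradius 4.5 (perimeter = 2·12·4.500·sin(180°/12) = 27.95 mm); the cube at (4, 1.5) (footprint 15.5×7) is included at this height (perimeter 45.00 mm); Taking the union: the regions partially overlap (shared area 30.38 mm²), so the edge portions inside another operand are dropped and the merged outline is re-measured after clipping — boundary = 49.98 mm. Overall, the cross-section is a single solid region. Total boundary length (outer) = 49.98 mm.

49.98 mm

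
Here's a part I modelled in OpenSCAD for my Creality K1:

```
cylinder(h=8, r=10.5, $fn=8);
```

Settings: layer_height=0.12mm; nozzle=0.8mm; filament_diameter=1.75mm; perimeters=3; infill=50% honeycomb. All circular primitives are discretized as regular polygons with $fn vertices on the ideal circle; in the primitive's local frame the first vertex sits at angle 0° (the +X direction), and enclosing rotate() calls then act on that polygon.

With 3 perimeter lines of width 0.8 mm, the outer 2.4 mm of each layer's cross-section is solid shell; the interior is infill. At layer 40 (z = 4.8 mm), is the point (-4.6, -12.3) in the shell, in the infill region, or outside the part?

At z = 4.8 mm: the r=10.5 cylinder gives a regular 8-gon of circumradius 10.5 (constant along its height). Overall, the cross-section is a single solid region. The nearest boundary edge runs (-7.42, -7.42)→(-0.00, -10.50); distance from the point to it = 3.42 mm. The point is not inside any of the regions above, so it lies outside the cross-section (3.42 mm from the nearest boundary).

outside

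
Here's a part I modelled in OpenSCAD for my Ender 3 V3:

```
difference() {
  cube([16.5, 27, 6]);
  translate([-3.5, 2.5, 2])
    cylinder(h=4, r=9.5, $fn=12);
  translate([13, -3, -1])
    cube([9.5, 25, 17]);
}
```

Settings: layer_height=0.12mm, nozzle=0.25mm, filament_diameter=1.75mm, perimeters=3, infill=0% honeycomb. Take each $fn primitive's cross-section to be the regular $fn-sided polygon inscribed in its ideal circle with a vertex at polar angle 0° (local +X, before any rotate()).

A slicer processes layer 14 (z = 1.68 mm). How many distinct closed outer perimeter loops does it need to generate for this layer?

1

At z = 1.68 mm: the 16.5×27 cube contributes its full rectangle; the cylinder at (-3.5, 2.5) does not reach this height (z outside [2, 6]); the cube at (13, -3) (footprint 9.5×25) is included at this height; After the difference (first − rest): starting from the 16.5×27 cube, the 9.5×25 cube at (13, -3) partially overlaps it — only the 77.00 mm² overlap (of its 237.50 mm²) is removed, clipping the outline — 1 connected region. The result has 1 disconnected region.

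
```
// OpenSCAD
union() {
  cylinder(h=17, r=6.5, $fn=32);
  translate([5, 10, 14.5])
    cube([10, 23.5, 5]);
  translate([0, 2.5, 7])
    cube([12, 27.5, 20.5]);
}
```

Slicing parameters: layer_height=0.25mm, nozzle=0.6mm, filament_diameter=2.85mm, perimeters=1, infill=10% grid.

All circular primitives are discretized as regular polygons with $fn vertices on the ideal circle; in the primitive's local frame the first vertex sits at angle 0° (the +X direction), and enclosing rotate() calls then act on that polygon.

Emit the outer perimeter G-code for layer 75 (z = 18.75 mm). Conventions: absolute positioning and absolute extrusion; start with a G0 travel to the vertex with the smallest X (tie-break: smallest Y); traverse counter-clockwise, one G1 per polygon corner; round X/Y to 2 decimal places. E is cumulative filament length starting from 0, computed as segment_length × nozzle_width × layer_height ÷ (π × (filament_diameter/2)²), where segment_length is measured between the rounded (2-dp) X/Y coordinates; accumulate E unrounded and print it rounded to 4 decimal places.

G0 X0.00 Y2.50 Z18.75
G1 X12.00 Y2.50 E0.2822
G1 X12.00 Y10.00 E0.4585
G1 X15.00 Y10.00 E0.5290
G1 X15.00 Y33.50 E1.0816
G1 X5.00 Y33.50 E1.3167
G1 X5.00 Y30.00 E1.3990
G1 X0.00 Y30.00 E1.5166
G1 X0.00 Y2.50 E2.1632

At z = 18.75 mm: the cylinder is absent (z outside [0, 17]); the 10×23.5 cube at (5, 10) contributes its full rectangle; the 12×27.5 cube at (0, 2.5) contributes its full rectangle; Taking the union: the regions partially overlap (shared area 140.00 mm²), so overlapping operands fuse into one piece — 1 connected region. The outline is a single polygon with 8 vertices. Extrusion per mm of travel: 0.6 × 0.25 / (π × 1.425²) = 0.023513. Accumulating E over each segment gives final E = 2.1632.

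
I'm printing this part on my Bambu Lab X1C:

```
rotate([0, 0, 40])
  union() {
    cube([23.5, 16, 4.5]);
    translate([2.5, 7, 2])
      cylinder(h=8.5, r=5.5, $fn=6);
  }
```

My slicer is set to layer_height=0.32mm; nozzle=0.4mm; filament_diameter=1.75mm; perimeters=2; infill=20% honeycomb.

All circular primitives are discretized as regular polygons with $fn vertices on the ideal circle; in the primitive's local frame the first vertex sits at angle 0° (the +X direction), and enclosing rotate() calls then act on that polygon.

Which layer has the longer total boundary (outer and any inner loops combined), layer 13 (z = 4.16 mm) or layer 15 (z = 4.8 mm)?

Layer 13 (z = 4.16): the 23.5×16 cube contributes its full rectangle (perimeter 79.00 mm); the r=5.5 cylinder at (2.5, 7) gives a regular 6-gon of circumradius 5.5 (constant along its height) (perimeter = 2·6·5.500·sin(180°/6) = 33.00 mm); Combining (union): the regions partially overlap (shared area 63.11 mm²), so the edge portions inside another operand are dropped and the merged outline is re-measured after clipping — boundary = 80.97 mm; (whole slice rotated 40° about Z — lengths, areas and connectivity unchanged). So its perimeter = 80.97 mm. Layer 15 (z = 4.8): the cube is not intersected at this z (z outside [0, 4.5]); the r=5.5 cylinder at (2.5, 7) contributes a regular 6-gon of circumradius 5.5 (perimeter = 2·6·5.500·sin(180°/6) = 33.00 mm); Taking the union: only the r=5.5 cylinder at (2.5, 7) is present, so the union is just that shape — boundary = 33.00 mm; (whole slice rotated 40° about Z — lengths, areas and connectivity unchanged). So its perimeter = 33.00 mm. Layer 13 is larger (80.97 vs 33.00 mm).

layer 13 (z = 4.16 mm)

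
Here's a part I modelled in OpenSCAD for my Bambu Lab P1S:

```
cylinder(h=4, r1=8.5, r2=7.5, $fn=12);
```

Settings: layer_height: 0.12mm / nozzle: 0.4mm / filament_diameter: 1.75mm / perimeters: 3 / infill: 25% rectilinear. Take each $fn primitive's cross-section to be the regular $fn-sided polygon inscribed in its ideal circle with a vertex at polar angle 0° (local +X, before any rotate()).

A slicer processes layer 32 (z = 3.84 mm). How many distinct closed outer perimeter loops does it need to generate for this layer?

1

At z = 3.84 mm: the cone contributes a regular 12-gon of circumradius 7.540 (interpolated between r1=8.5 and r2=7.5 at t=0.960). The result has 1 disconnected region.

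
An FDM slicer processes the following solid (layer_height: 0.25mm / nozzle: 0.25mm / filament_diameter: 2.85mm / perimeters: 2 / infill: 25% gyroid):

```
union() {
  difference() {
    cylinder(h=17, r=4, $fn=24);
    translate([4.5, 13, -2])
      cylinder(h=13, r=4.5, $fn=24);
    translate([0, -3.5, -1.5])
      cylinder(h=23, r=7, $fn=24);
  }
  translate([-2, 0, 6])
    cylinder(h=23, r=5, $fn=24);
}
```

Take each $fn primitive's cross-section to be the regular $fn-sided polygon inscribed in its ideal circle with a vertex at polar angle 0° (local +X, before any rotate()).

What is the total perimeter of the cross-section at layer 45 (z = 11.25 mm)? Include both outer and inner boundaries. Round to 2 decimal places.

33.57 mm

At z = 11.25 mm: the r=4 cylinder gives a regular 24-gon of circumradius 4 (constant along its height) (perimeter = 2·24·4.000·sin(180°/24) = 25.06 mm); the cylinder at (4.5, 13) does not reach this height (z outside [-2, 11]); the r=7 cylinder at (0, -3.5) contributes a regular 24-gon of circumradius 7 (perimeter = 2·24·7.000·sin(180°/24) = 43.86 mm); Taking the first minus the rest: starting from the r=4 cylinder, the r=7 cylinder at (0, -3.5) partially overlaps it — only the 47.72 mm² overlap (of its 152.19 mm²) is removed, clipping the outline — boundary = 11.96 mm; the cylinder at (-2, 0): section is a regular 24-gon, circumradius r=5 (perimeter = 2·24·5.000·sin(180°/24) = 31.33 mm); Taking the union: the regions partially overlap (shared area 1.72 mm²), so the edge portions inside another operand are dropped and the merged outline is re-measured after clipping — boundary = 33.57 mm. Overall, the cross-section is a single solid region. Total boundary length (outer) = 33.57 mm.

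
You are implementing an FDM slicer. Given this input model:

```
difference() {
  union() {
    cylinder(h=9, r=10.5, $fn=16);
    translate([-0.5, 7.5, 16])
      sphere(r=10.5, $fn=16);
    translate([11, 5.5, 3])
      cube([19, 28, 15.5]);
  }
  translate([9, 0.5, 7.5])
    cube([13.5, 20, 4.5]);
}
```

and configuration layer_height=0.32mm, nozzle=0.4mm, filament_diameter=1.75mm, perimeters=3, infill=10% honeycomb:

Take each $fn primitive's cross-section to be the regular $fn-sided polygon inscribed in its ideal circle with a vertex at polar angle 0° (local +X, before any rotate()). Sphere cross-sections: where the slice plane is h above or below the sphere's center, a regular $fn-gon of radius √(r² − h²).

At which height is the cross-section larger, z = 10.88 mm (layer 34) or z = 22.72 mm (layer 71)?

Layer 34 (z = 10.88): the cylinder is absent (z outside [0, 9]); the r=10.5 sphere at (-0.5, 7.5) slices to a regular 16-gon of circumradius 9.167 (√(r²−h²) with h=5.12 from center) (area = (16/2)·9.167²·sin(360°/16) = 257.27 mm²); the cube at (11, 5.5) is present — its section is the full 19×28 rectangle (area 532.00 mm²); Combining (union): the 2 present regions are separate (no shared area or edge), so areas and boundary lengths simply add and each stays a separate island — area = 789.27 mm²; the 13.5×20 cube at (9, 0.5) contributes its full rectangle (area 270.00 mm²); Taking the first minus the rest: starting from the result so far (789.27 mm²), the 13.5×20 cube at (9, 0.5) partially overlaps it — only the 172.50 mm² overlap (of its 270.00 mm²) is removed, clipping the outline — area = 616.77 mm². So its area = 616.77 mm². Layer 71 (z = 22.72): the cylinder does not reach this height (z outside [0, 9]); the r=10.5 sphere at (-0.5, 7.5) contributes a regular 16-gon of circumradius √(10.5²−6.72²) = 8.068 (area = (16/2)·8.068²·sin(360°/16) = 199.28 mm²); the cube at (11, 5.5) does not reach this height (z outside [3, 18.5]); Combining (union): only the r=10.5 sphere at (-0.5, 7.5) is present, so the union is just that shape — area = 199.28 mm²; the cube at (9, 0.5) is absent (z outside [7.5, 12]); Taking the first minus the rest: none of the subtracted shapes is present at this height, so the result so far is unchanged — area = 199.28 mm². So its area = 199.28 mm². Layer 34 is larger (616.77 vs 199.28 mm²).

layer 34 (z = 10.88 mm)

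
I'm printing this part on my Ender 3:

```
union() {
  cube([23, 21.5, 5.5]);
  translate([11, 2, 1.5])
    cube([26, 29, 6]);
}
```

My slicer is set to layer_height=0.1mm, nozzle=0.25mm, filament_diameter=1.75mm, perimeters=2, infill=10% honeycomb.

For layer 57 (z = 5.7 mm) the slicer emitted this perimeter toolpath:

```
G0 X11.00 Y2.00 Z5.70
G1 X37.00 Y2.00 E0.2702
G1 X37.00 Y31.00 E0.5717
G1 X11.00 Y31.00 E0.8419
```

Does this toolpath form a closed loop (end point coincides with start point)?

Start point (G0): (11.00, 2.00). End point (last G1): the path does not return to the start — open.

no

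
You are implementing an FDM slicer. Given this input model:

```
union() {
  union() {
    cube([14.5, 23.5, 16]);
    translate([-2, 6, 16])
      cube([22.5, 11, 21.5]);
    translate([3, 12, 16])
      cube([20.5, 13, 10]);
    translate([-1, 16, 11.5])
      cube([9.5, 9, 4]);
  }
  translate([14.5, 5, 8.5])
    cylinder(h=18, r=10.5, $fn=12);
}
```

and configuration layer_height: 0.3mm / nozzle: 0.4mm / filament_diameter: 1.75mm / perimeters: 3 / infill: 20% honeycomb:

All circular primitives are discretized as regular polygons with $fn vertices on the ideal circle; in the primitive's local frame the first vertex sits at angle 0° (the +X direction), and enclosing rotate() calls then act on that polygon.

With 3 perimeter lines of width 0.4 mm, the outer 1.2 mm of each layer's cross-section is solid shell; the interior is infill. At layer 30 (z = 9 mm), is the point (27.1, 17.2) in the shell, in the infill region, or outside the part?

At z = 9 mm: the 14.5×23.5 cube contributes its full rectangle; the cube at (-2, 6) is absent (z outside [16, 37.5]); the cube at (3, 12) does not reach this height (z outside [16, 26]); the cube at (-1, 16) does not reach this height (z outside [11.5, 15.5]); Merging all regions: only the 14.5×23.5 cube is present, so the union is just that shape — 1 connected region; the r=10.5 cylinder at (14.5, 5) gives a regular 12-gon of circumradius 10.5 (constant along its height); Combining (union): the regions partially overlap (shared area 131.84 mm²), so overlapping operands fuse into one piece — 1 connected region. Overall, the cross-section is a single solid region. The nearest boundary edge runs (19.75, 14.09)→(23.59, 10.25); distance from the point to it = 7.39 mm. The point is not inside any of the regions above, so it lies outside the cross-section (7.39 mm from the nearest boundary).

outside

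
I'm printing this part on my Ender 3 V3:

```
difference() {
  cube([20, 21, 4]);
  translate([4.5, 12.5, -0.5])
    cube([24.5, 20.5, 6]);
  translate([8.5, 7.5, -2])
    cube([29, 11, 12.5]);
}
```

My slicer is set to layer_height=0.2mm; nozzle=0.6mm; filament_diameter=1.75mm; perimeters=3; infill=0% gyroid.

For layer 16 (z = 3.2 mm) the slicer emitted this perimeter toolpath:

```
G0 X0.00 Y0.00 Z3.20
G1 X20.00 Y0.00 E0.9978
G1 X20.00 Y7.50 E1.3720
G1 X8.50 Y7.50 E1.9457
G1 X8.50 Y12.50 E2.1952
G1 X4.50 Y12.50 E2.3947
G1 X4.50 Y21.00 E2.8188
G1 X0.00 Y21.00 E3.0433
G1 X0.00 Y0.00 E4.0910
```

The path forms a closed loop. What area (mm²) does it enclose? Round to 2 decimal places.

230.75 mm²

Apply the shoelace formula to the sequence of (X, Y) vertices; enclosed area = 230.75 mm².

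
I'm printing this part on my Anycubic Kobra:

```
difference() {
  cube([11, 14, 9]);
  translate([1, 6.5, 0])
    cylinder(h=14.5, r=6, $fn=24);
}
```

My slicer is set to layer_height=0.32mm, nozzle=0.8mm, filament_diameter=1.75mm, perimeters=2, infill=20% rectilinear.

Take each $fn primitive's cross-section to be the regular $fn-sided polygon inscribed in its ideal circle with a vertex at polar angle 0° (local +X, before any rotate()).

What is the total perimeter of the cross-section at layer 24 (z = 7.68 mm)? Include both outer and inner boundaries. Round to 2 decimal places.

59.08 mm

At z = 7.68 mm: the cube (footprint 11×14) is included at this height (perimeter 50.00 mm); the r=6 cylinder at (1, 6.5) gives a regular 24-gon of circumradius 6 (constant along its height) (perimeter = 2·24·6.000·sin(180°/24) = 37.59 mm); After the difference (first − rest): starting from the 11×14 cube, the r=6 cylinder at (1, 6.5) partially overlaps it — only the 67.77 mm² overlap (of its 111.81 mm²) is removed, clipping the outline — boundary = 59.08 mm. Overall, the cross-section is a single solid region. Total boundary length (outer) = 59.08 mm.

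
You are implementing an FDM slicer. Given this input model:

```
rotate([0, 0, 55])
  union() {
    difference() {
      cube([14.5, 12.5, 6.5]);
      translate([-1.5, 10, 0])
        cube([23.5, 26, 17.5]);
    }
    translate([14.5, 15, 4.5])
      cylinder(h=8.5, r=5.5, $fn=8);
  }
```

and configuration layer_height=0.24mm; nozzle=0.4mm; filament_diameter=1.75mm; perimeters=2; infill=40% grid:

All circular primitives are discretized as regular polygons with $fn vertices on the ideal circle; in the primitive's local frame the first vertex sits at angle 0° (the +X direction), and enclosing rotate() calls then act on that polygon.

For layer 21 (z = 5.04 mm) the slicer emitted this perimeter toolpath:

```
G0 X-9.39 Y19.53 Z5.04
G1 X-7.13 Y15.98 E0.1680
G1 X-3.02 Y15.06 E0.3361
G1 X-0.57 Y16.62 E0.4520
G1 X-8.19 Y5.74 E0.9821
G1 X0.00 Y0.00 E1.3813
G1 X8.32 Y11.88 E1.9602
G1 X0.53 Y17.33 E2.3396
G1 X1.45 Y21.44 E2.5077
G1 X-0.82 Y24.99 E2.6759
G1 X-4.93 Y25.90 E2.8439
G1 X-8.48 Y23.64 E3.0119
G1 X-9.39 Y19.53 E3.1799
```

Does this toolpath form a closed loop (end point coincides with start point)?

yes

Start point (G0): (-9.39, 19.53). End point (last G1): the path returns to the start — closed.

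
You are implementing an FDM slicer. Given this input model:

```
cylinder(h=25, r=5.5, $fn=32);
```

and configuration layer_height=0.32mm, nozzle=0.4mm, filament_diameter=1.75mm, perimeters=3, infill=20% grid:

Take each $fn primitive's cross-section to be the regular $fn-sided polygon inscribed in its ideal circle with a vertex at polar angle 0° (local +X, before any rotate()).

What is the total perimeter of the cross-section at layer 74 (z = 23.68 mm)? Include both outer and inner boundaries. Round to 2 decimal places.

34.50 mm

At z = 23.68 mm: the r=5.5 cylinder contributes a regular 32-gon of circumradius 5.5 (perimeter = 2·32·5.500·sin(180°/32) = 34.50 mm). Overall, the cross-section is a single solid region. Total boundary length (outer) = 34.50 mm.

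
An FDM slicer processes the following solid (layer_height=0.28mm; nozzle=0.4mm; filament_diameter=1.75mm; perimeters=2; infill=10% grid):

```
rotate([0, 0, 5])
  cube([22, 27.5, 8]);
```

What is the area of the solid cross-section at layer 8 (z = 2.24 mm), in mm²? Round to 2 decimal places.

At z = 2.24 mm: the cube is present — its section is the full 22×27.5 rectangle (area 605.00 mm²); (whole slice rotated 5° about Z — lengths, areas and connectivity unchanged). Overall, the cross-section is a single solid region. Net area = 605.00 mm².

605.00 mm²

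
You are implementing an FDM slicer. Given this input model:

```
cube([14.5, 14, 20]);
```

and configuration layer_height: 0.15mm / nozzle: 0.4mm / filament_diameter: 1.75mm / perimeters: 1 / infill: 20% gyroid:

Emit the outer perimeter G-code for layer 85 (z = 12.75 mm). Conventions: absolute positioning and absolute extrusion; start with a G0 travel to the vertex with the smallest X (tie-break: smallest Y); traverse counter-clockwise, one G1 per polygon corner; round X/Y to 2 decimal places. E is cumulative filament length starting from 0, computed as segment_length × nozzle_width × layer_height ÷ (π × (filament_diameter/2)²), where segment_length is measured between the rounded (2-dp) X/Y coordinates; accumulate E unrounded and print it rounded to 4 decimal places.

At z = 12.75 mm: the cube (footprint 14.5×14) is included at this height. The outline is a single polygon with 4 vertices. Extrusion per mm of travel: 0.4 × 0.15 / (π × 0.875²) = 0.024945. Accumulating E over each segment gives final E = 1.4219.

G0 X0.00 Y0.00 Z12.75
G1 X14.50 Y0.00 E0.3617
G1 X14.50 Y14.00 E0.7109
G1 X0.00 Y14.00 E1.0726
G1 X0.00 Y0.00 E1.4219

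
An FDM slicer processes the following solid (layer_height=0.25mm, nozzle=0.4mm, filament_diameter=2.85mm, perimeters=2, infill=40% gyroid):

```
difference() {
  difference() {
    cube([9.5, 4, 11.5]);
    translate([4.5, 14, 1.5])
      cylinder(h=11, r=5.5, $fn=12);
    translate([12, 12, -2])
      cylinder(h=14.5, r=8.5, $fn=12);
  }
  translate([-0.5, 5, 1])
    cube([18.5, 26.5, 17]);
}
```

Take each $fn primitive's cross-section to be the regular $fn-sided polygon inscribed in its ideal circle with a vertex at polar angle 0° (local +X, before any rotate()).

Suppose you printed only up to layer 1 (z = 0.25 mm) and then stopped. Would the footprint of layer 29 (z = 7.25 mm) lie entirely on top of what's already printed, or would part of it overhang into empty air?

Compare the two slices. At z = 0.25: the 9.5×4 cube contributes its full rectangle (area 38.00 mm²); the cylinder at (4.5, 14) does not reach this height (z outside [1.5, 12.5]); the cylinder at (12, 12): section is a regular 12-gon, circumradius r=8.5 (area = (12/2)·8.500²·sin(360°/12) = 216.75 mm²); Subtracting the remaining from the first: starting from the 9.5×4 cube (38.00 mm²), the r=8.5 cylinder at (12, 12) misses the remaining region (no effect) — area = 38.00 mm²; the cube at (-0.5, 5) is not intersected at this z (z outside [1, 18]); Taking the first minus the rest: none of the subtracted shapes is present at this height, so that combined region is unchanged — area = 38.00 mm². At z = 7.25: the 9.5×4 cube contributes its full rectangle (area 38.00 mm²); the cylinder at (4.5, 14): section is a regular 12-gon, circumradius r=5.5 (area = (12/2)·5.500²·sin(360°/12) = 90.75 mm²); the r=8.5 cylinder at (12, 12) contributes a regular 12-gon of circumradius 8.5 (area = (12/2)·8.500²·sin(360°/12) = 216.75 mm²); Taking the first minus the rest: starting from the 9.5×4 cube (38.00 mm²), the r=5.5 cylinder at (4.5, 14) misses the remaining region (no effect); the r=8.5 cylinder at (12, 12) misses the remaining region (no effect) — area = 38.00 mm²; the cube at (-0.5, 5) is present — its section is the full 18.5×26.5 rectangle (area 490.25 mm²); After the difference (first − rest): starting from the result so far (38.00 mm²), the 18.5×26.5 cube at (-0.5, 5) misses the remaining region (no effect) — area = 38.00 mm². Checking containment: the cross-section at z = 7.25 is a subset of the cross-section at z = 0.25.

entirely on top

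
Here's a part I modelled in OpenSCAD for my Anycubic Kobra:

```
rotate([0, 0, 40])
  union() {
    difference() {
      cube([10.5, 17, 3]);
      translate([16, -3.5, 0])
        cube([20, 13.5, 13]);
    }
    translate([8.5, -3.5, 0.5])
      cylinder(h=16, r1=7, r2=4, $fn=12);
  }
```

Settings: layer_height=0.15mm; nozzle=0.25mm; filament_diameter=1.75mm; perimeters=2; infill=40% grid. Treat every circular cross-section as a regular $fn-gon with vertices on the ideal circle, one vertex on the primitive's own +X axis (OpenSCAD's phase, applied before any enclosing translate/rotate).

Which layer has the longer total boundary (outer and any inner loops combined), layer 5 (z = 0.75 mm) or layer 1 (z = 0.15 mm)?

Layer 5 (z = 0.75): the 10.5×17 cube contributes its full rectangle (perimeter 55.00 mm); the cube at (16, -3.5) is present — its section is the full 20×13.5 rectangle (perimeter 67.00 mm); After the difference (first − rest): starting from the 10.5×17 cube, the 20×13.5 cube at (16, -3.5) misses the remaining region (no effect) — boundary = 55.00 mm; the cone at (8.5, -3.5) (r1=7→r2=4) has section circumradius 6.953 here — a regular 12-gon (perimeter = 2·12·6.953·sin(180°/12) = 43.19 mm); Taking the union: the regions partially overlap (shared area 19.94 mm²), so the edge portions inside another operand are dropped and the merged outline is re-measured after clipping — boundary = 78.04 mm; (rotated 40° about Z; rotation is an isometry so areas/perimeters/island counts are preserved). So its perimeter = 78.04 mm. Layer 1 (z = 0.15): the cube is present — its section is the full 10.5×17 rectangle (perimeter 55.00 mm); the 20×13.5 cube at (16, -3.5) contributes its full rectangle (perimeter 67.00 mm); Taking the first minus the rest: starting from the 10.5×17 cube, the 20×13.5 cube at (16, -3.5) misses the remaining region (no effect) — boundary = 55.00 mm; the cone at (8.5, -3.5) does not reach this height (z outside [0.5, 16.5]); Taking the union: only the result so far is present, so the union is just that shape — boundary = 55.00 mm; (whole slice rotated 40° about Z — lengths, areas and connectivity unchanged). So its perimeter = 55.00 mm. Layer 5 is larger (78.04 vs 55.00 mm).

layer 5 (z = 0.75 mm)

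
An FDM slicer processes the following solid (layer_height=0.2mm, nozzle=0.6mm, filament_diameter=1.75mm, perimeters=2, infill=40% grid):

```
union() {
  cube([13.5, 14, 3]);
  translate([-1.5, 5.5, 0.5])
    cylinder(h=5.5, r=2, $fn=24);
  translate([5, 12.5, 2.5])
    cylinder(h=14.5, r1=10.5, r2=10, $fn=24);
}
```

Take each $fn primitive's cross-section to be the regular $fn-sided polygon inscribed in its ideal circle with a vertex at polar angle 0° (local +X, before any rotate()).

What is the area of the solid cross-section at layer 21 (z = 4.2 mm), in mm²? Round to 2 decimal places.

341.84 mm²

At z = 4.2 mm: the cube is absent (z outside [0, 3]); the cylinder at (-1.5, 5.5): section is a regular 24-gon, circumradius r=2 (area = (24/2)·2.000²·sin(360°/24) = 12.42 mm²); the cone at (5, 12.5) contributes a regular 24-gon of circumradius 10.441 (interpolated between r1=10.5 and r2=10 at t=0.117) (area = (24/2)·10.441²·sin(360°/24) = 338.60 mm²); Merging all regions: the regions partially overlap — summed areas 351.03 mm² minus the doubly-counted overlap 9.19 mm² gives 341.84 mm² — area = 341.84 mm². Overall, the cross-section is a single solid region. Net area = 341.84 mm².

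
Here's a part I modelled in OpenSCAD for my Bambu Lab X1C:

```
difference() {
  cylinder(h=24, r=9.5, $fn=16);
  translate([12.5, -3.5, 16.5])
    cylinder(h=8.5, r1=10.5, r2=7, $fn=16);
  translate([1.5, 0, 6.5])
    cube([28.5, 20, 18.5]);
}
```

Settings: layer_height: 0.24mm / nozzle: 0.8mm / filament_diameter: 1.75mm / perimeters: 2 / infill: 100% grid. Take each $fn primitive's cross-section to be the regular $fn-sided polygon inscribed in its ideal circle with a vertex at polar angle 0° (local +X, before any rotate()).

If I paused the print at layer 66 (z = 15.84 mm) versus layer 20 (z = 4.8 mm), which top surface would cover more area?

layer 20 (z = 4.8 mm)

Layer 66 (z = 15.84): the r=9.5 cylinder gives a regular 16-gon of circumradius 9.5 (constant along its height) (area = (16/2)·9.500²·sin(360°/16) = 276.30 mm²); the cone at (12.5, -3.5) does not reach this height (z outside [16.5, 25]); the cube at (1.5, 0) is present — its section is the full 28.5×20 rectangle (area 570.00 mm²); After the difference (first − rest): starting from the r=9.5 cylinder (276.30 mm²), the 28.5×20 cube at (1.5, 0) partially overlaps it — only the 55.05 mm² overlap (of its 570.00 mm²) is removed, clipping the outline — area = 221.25 mm². So its area = 221.25 mm². Layer 20 (z = 4.8): the r=9.5 cylinder contributes a regular 16-gon of circumradius 9.5 (area = (16/2)·9.500²·sin(360°/16) = 276.30 mm²); the cone at (12.5, -3.5) is not intersected at this z (z outside [16.5, 25]); the cube at (1.5, 0) is not intersected at this z (z outside [6.5, 25]); Subtracting the remaining from the first: none of the subtracted shapes is present at this height, so the r=9.5 cylinder is unchanged — area = 276.30 mm². So its area = 276.30 mm². Layer 20 is larger (276.30 vs 221.25 mm²).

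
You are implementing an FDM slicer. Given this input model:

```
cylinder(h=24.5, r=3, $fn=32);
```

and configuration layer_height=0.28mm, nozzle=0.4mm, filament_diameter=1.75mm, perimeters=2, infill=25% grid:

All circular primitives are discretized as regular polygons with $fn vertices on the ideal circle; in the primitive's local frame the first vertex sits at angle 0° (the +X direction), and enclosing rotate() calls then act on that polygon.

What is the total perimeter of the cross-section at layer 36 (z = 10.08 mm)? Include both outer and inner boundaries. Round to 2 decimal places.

18.82 mm

At z = 10.08 mm: the r=3 cylinder gives a regular 32-gon of circumradius 3 (constant along its height) (perimeter = 2·32·3.000·sin(180°/32) = 18.82 mm). Overall, the cross-section is a single solid region. Total boundary length (outer) = 18.82 mm.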